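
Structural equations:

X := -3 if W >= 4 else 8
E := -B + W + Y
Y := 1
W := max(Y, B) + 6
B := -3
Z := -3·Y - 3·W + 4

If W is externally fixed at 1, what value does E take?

The intervention breaks the incoming arrows to W: W := max(Y, B) + 6 no longer applies, and W = 1.
E = -B + W + Y  [with B=-3, W=1, Y=1]  = 5

5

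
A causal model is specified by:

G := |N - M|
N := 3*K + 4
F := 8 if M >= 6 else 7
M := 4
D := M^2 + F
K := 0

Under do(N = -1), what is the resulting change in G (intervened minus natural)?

Intervening sets N = -1 and removes its equation (N := 3*K + 4).
G = |N - M|  [with N=-1, M=4]  = 5
Without intervention: N = 3*K + 4  [with K=0]  = 4; G = |N - M|  [with N=4, M=4]  = 0.
Change = 5 − 0 = 5.

5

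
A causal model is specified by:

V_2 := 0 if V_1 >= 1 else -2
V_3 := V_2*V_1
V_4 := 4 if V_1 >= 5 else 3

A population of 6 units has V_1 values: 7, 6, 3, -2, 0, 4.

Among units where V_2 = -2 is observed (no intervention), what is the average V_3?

E[V_3|V_2=-2] averages over only the 2 units with V_2=-2 (V_1 = -2, 0): V_3 = 4, 0, mean 2.

2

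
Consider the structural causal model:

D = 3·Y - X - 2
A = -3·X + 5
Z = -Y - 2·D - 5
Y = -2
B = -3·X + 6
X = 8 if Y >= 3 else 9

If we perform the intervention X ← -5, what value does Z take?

3

Under do(X=-5), the mechanism X = 8 if Y >= 3 else 9 is discarded; X is fixed at -5.
D = 3·Y - X - 2  [with Y=-2, X=-5]  = -3
Z = -Y - 2·D - 5  [with Y=-2, D=-3]  = 3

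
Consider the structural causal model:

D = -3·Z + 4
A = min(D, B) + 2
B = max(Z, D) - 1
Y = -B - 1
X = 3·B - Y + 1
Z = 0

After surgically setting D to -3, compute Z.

0

Under do(D=-3), the mechanism D = -3·Z + 4 is discarded; D is fixed at -3.
Z is not downstream of the intervention, so its value is determined by the original equations.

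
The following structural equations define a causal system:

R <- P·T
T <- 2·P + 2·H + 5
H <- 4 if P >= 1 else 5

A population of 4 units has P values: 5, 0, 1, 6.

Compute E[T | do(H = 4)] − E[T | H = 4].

-2

The intervention sets H=4 in all 4 units regardless of P. Recomputing T per unit gives 23, 13, 15, 25; average 19.
E[T|H=4] averages over only the 3 units with H=4 (P = 5, 1, 6): T = 23, 15, 25, mean 21.
Difference = 19 − 21 = -2.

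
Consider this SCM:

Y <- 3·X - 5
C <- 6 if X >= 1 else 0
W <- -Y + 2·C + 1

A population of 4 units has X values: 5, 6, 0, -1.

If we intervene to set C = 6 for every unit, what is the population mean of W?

10.5

Every unit gets C=6 under the intervention. W values become 3, 0, 18, 21; E[W|do(C=6)] = 10.5.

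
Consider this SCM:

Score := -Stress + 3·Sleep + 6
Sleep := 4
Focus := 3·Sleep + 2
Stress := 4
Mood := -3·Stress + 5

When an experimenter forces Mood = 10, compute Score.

The intervention breaks the incoming arrows to Mood: Mood := -3·Stress + 5 no longer applies, and Mood = 10.
Since Score is not a descendant of the intervened variable, it is unaffected.
Score = -Stress + 3·Sleep + 6  [with Stress=4, Sleep=4]  = 14

14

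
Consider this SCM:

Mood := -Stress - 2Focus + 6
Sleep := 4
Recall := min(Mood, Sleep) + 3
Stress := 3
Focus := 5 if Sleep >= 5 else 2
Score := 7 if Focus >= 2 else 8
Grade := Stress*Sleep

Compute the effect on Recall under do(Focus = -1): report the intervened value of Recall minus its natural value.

5

The intervention breaks the incoming arrows to Focus: Focus := 5 if Sleep >= 5 else 2 no longer applies, and Focus = -1.
Mood = -Stress - 2Focus + 6  [with Stress=3, Focus=-1]  = 5
Recall = min(Mood, Sleep) + 3  [with Mood=5, Sleep=4]  = 7
Without intervention: Focus = 5 if Sleep >= 5 else 2  [with Sleep=4]  = 2; Mood = -Stress - 2Focus + 6  [with Stress=3, Focus=2]  = -1; Recall = min(Mood, Sleep) + 3  [with Mood=-1, Sleep=4]  = 2.
Change = 7 − 2 = 5.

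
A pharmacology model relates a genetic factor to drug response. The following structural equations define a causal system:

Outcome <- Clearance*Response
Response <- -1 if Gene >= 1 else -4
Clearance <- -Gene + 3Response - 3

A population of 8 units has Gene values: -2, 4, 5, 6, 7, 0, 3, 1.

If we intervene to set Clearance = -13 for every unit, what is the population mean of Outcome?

do(Clearance=-13) breaks Clearance's dependence on Gene. With Clearance=-13 fixed, Outcome across the units is 52, 13, 13, 13, 13, 52, 13, 13, mean 22.75.

22.75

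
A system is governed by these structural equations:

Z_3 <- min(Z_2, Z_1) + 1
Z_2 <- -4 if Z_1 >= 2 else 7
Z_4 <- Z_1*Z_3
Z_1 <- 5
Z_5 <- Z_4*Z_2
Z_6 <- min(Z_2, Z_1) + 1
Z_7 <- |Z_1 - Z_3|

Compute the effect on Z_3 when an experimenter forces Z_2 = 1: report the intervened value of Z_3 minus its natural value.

5

The intervention breaks the incoming arrows to Z_2: Z_2 <- -4 if Z_1 >= 2 else 7 no longer applies, and Z_2 = 1.
Z_3 = min(Z_2, Z_1) + 1  [with Z_2=1, Z_1=5]  = 2
Without intervention: Z_2 = -4 if Z_1 >= 2 else 7  [with Z_1=5]  = -4; Z_3 = min(Z_2, Z_1) + 1  [with Z_2=-4, Z_1=5]  = -3.
Change = 2 − (-3) = 5.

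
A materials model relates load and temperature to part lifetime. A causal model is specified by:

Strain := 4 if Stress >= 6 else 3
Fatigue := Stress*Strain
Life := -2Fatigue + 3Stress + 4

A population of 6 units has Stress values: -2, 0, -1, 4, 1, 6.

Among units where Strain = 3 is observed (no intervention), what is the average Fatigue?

1.2

Conditioning on Strain=3 selects the 5 unit(s) with Stress ∈ {-2, 0, -1, 4, 1}. Their Fatigue values: -6, 0, -3, 12, 3. Mean = 1.2.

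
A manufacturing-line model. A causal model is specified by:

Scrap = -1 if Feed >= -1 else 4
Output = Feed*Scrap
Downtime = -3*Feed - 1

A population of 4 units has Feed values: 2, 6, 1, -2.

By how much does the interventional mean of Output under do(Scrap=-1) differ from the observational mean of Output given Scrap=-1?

1.25

Under do(Scrap=-1), Scrap's equation is replaced by Scrap=-1 for every unit. Per-unit Output: -2, -6, -1, 2. Mean = -1.75.
E[Output|Scrap=-1] averages over only the 3 units with Scrap=-1 (Feed = 2, 6, 1): Output = -2, -6, -1, mean -3.
Difference = -1.75 − (-3) = 1.25.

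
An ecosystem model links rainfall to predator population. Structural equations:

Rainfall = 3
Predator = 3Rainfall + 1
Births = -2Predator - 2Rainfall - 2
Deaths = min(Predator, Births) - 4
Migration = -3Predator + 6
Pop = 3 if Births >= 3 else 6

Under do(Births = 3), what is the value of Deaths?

-1

The intervention breaks the incoming arrows to Births: Births = -2Predator - 2Rainfall - 2 no longer applies, and Births = 3.
Predator = 3Rainfall + 1  [with Rainfall=3]  = 10
Deaths = min(Predator, Births) - 4  [with Predator=10, Births=3]  = -1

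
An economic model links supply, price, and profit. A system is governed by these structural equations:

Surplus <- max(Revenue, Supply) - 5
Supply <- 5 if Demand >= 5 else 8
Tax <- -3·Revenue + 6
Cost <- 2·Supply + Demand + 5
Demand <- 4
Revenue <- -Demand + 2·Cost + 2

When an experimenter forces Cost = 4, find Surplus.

The intervention breaks the incoming arrows to Cost: Cost <- 2·Supply + Demand + 5 no longer applies, and Cost = 4.
Supply = 5 if Demand >= 5 else 8  [with Demand=4]  = 8
Revenue = -Demand + 2·Cost + 2  [with Demand=4, Cost=4]  = 6
Surplus = max(Revenue, Supply) - 5  [with Revenue=6, Supply=8]  = 3

3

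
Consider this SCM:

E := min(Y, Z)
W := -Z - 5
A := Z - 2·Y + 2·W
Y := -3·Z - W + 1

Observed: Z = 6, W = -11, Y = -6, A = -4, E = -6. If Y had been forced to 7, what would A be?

The intervention breaks the incoming arrows to Y: Y := -3·Z - W + 1 no longer applies, and Y = 7.
W = -Z - 5  [with Z=6]  = -11
A = Z - 2·Y + 2·W  [with Z=6, Y=7, W=-11]  = -30

-30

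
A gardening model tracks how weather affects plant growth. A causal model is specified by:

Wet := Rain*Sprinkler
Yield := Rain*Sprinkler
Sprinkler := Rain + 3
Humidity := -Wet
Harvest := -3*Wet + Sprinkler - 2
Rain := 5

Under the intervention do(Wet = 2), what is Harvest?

The intervention breaks the incoming arrows to Wet: Wet := Rain*Sprinkler no longer applies, and Wet = 2.
Sprinkler = Rain + 3  [with Rain=5]  = 8
Harvest = -3*Wet + Sprinkler - 2  [with Wet=2, Sprinkler=8]  = 0

0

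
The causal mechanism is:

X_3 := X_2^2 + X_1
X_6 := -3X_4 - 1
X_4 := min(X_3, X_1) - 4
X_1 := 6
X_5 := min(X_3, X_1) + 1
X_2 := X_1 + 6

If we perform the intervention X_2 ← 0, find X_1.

6

Under do(X_2=0), the mechanism X_2 := X_1 + 6 is discarded; X_2 is fixed at 0.
X_1 is not downstream of the intervention, so its value is determined by the original equations.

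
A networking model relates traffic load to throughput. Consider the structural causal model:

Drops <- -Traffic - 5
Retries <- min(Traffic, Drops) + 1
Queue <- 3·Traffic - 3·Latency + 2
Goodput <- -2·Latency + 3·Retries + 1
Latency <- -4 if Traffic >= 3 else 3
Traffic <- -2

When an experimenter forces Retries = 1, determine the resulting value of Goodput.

The intervention breaks the incoming arrows to Retries: Retries <- min(Traffic, Drops) + 1 no longer applies, and Retries = 1.
Latency = -4 if Traffic >= 3 else 3  [with Traffic=-2]  = 3
Goodput = -2·Latency + 3·Retries + 1  [with Latency=3, Retries=1]  = -2

-2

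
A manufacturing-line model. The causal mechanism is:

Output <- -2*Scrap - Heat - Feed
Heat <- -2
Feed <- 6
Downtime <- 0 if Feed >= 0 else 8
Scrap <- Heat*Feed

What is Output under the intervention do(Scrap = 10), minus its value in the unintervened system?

The intervention breaks the incoming arrows to Scrap: Scrap <- Heat*Feed no longer applies, and Scrap = 10.
Output = -2*Scrap - Heat - Feed  [with Scrap=10, Heat=-2, Feed=6]  = -24
Without intervention: Scrap = Heat*Feed  [with Heat=-2, Feed=6]  = -12; Output = -2*Scrap - Heat - Feed  [with Scrap=-12, Heat=-2, Feed=6]  = 20.
Change = -24 − 20 = -44.

-44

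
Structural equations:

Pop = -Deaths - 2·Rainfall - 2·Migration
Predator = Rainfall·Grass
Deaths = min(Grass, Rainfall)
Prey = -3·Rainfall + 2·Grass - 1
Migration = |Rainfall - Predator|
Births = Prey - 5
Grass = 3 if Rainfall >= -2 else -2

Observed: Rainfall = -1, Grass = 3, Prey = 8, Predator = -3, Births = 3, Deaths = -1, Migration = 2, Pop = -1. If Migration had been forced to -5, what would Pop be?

do(Migration=-5) replaces the equation Migration = |Rainfall - Predator| with the constant Migration = -5.
Grass = 3 if Rainfall >= -2 else -2  [with Rainfall=-1]  = 3
Deaths = min(Grass, Rainfall)  [with Grass=3, Rainfall=-1]  = -1
Pop = -Deaths - 2·Rainfall - 2·Migration  [with Deaths=-1, Rainfall=-1, Migration=-5]  = 13

13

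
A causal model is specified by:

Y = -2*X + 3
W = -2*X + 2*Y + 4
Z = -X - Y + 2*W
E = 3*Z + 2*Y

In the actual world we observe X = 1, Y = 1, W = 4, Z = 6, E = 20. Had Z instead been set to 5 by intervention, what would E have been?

17

Intervening sets Z = 5 and removes its equation (Z = -X - Y + 2*W).
Y = -2*X + 3  [with X=1]  = 1
E = 3*Z + 2*Y  [with Z=5, Y=1]  = 17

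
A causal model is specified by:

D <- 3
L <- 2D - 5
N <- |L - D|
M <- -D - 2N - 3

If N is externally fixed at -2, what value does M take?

-2

The intervention breaks the incoming arrows to N: N <- |L - D| no longer applies, and N = -2.
M = -D - 2N - 3  [with D=3, N=-2]  = -2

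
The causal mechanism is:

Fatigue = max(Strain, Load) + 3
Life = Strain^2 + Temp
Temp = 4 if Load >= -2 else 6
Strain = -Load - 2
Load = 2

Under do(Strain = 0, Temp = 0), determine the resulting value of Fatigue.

Setting Strain = 0, Temp = 0 by intervention discards those variables' equations.
Fatigue = max(Strain, Load) + 3  [with Strain=0, Load=2]  = 5

5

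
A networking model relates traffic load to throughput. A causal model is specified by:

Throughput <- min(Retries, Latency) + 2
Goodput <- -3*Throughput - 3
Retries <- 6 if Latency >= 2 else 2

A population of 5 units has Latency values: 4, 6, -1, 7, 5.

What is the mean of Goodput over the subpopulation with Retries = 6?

-24.75

Observing Retries=6 restricts to units where Retries's equation naturally yields 6: Latency ∈ {4, 6, 7, 5}. In that subpopulation Goodput = -21, -27, -27, -24, mean -24.75.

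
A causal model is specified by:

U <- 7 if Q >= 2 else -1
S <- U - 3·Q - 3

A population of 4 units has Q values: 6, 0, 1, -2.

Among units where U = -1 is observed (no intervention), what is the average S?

-3

E[S|U=-1] averages over only the 3 units with U=-1 (Q = 0, 1, -2): S = -4, -7, 2, mean -3.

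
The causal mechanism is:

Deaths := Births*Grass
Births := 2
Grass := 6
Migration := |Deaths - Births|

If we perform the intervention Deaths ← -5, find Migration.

7

The intervention breaks the incoming arrows to Deaths: Deaths := Births*Grass no longer applies, and Deaths = -5.
Migration = |Deaths - Births|  [with Deaths=-5, Births=2]  = 7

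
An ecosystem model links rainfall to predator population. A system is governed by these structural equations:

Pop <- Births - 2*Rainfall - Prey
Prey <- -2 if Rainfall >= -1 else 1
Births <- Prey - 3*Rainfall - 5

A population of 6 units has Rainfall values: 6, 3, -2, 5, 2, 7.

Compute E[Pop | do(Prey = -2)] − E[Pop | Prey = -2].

5.5

The intervention sets Prey=-2 in all 6 units regardless of Rainfall. Recomputing Pop per unit gives -35, -20, 5, -30, -15, -40; average -22.5.
E[Pop|Prey=-2] averages over only the 5 units with Prey=-2 (Rainfall = 6, 3, 5, 2, 7): Pop = -35, -20, -30, -15, -40, mean -28.
Difference = -22.5 − (-28) = 5.5.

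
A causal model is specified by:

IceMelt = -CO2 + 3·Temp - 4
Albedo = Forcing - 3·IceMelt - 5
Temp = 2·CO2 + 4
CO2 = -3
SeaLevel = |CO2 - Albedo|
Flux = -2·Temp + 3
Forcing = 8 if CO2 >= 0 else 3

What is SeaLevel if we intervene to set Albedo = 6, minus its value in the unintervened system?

-13

The intervention breaks the incoming arrows to Albedo: Albedo = Forcing - 3·IceMelt - 5 no longer applies, and Albedo = 6.
SeaLevel = |CO2 - Albedo|  [with CO2=-3, Albedo=6]  = 9
Without intervention: Forcing = 8 if CO2 >= 0 else 3  [with CO2=-3]  = 3; Temp = 2·CO2 + 4  [with CO2=-3]  = -2; IceMelt = -CO2 + 3·Temp - 4  [with CO2=-3, Temp=-2]  = -7; Albedo = Forcing - 3·IceMelt - 5  [with Forcing=3, IceMelt=-7]  = 19; SeaLevel = |CO2 - Albedo|  [with CO2=-3, Albedo=19]  = 22.
Change = 9 − 22 = -13.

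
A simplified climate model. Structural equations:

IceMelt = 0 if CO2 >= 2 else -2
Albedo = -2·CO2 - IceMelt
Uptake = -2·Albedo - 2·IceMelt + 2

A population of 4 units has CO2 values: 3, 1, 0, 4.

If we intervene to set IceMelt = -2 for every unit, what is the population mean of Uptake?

10

do(IceMelt=-2) breaks IceMelt's dependence on CO2. With IceMelt=-2 fixed, Uptake across the units is 14, 6, 2, 18, mean 10.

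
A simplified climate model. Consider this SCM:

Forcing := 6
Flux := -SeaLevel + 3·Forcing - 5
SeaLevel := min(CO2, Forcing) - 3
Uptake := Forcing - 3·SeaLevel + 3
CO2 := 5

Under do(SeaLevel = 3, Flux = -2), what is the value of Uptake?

Setting SeaLevel = 3, Flux = -2 by intervention discards those variables' equations.
Uptake = Forcing - 3·SeaLevel + 3  [with Forcing=6, SeaLevel=3]  = 0

0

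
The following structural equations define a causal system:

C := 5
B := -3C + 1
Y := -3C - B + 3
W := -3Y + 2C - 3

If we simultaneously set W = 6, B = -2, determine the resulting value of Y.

-10

Setting W = 6, B = -2 by intervention discards those variables' equations.
Y = -3C - B + 3  [with C=5, B=-2]  = -10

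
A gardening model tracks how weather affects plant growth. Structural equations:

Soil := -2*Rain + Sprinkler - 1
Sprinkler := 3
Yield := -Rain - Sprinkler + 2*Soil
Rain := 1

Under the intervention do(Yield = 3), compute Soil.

0

Under do(Yield=3), the mechanism Yield := -Rain - Sprinkler + 2*Soil is discarded; Yield is fixed at 3.
Since Soil is not a descendant of the intervened variable, it is unaffected.
Soil = -2*Rain + Sprinkler - 1  [with Rain=1, Sprinkler=3]  = 0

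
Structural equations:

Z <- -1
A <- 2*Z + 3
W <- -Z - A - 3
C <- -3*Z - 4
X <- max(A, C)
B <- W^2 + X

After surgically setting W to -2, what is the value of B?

The intervention breaks the incoming arrows to W: W <- -Z - A - 3 no longer applies, and W = -2.
A = 2*Z + 3  [with Z=-1]  = 1
C = -3*Z - 4  [with Z=-1]  = -1
X = max(A, C)  [with A=1, C=-1]  = 1
B = W^2 + X  [with W=-2, X=1]  = 5

5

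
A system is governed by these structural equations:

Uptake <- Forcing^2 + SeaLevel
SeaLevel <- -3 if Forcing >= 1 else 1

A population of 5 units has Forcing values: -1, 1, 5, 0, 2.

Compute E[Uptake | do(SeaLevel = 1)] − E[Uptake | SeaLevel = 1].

The intervention sets SeaLevel=1 in all 5 units regardless of Forcing. Recomputing Uptake per unit gives 2, 2, 26, 1, 5; average 7.2.
Observing SeaLevel=1 restricts to units where SeaLevel's equation naturally yields 1: Forcing ∈ {-1, 0}. In that subpopulation Uptake = 2, 1, mean 1.5.
Difference = 7.2 − 1.5 = 5.7.

5.7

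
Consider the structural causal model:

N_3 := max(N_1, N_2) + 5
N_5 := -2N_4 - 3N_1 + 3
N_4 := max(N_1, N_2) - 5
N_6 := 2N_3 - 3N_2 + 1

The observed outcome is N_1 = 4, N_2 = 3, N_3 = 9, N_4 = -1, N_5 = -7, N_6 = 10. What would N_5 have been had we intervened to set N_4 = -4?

Intervening sets N_4 = -4 and removes its equation (N_4 := max(N_1, N_2) - 5).
N_5 = -2N_4 - 3N_1 + 3  [with N_4=-4, N_1=4]  = -1

-1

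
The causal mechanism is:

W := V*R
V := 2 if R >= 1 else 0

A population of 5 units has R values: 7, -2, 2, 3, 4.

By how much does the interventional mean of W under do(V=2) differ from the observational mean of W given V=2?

The intervention sets V=2 in all 5 units regardless of R. Recomputing W per unit gives 14, -4, 4, 6, 8; average 5.6.
E[W|V=2] averages over only the 4 units with V=2 (R = 7, 2, 3, 4): W = 14, 4, 6, 8, mean 8.
Difference = 5.6 − 8 = -2.4.

-2.4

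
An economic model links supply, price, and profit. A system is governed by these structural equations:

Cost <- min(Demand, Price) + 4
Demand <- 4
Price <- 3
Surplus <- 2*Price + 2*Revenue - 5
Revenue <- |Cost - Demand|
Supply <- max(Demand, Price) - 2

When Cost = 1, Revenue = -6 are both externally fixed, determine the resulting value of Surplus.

-11

The joint intervention fixes Cost = 1, Revenue = -6, removing each variable's own equation.
Surplus = 2*Price + 2*Revenue - 5  [with Price=3, Revenue=-6]  = -11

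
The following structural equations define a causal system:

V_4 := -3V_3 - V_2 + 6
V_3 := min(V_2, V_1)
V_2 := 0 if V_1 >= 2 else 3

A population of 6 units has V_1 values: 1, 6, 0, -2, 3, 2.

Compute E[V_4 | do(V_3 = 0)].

4.5

do(V_3=0) breaks V_3's dependence on V_1. With V_3=0 fixed, V_4 across the units is 3, 6, 3, 3, 6, 6, mean 4.5.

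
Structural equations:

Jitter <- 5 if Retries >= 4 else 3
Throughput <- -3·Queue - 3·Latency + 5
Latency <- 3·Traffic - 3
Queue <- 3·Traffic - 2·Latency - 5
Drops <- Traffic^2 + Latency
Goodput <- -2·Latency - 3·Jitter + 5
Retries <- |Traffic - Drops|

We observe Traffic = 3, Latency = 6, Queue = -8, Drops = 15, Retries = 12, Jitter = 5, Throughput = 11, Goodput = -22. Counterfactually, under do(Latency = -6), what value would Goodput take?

8

do(Latency=-6) replaces the equation Latency <- 3·Traffic - 3 with the constant Latency = -6.
Drops = Traffic^2 + Latency  [with Traffic=3, Latency=-6]  = 3
Retries = |Traffic - Drops|  [with Traffic=3, Drops=3]  = 0
Jitter = 5 if Retries >= 4 else 3  [with Retries=0]  = 3
Goodput = -2·Latency - 3·Jitter + 5  [with Latency=-6, Jitter=3]  = 8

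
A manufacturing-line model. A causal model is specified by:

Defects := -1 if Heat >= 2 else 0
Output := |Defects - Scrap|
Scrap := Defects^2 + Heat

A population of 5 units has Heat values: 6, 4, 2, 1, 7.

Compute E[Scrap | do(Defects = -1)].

5

Under do(Defects=-1), Defects's equation is replaced by Defects=-1 for every unit. Per-unit Scrap: 7, 5, 3, 2, 8. Mean = 5.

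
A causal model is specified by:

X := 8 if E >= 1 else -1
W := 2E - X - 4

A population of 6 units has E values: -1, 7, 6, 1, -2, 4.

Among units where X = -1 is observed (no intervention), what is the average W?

Conditioning on X=-1 selects the 2 unit(s) with E ∈ {-1, -2}. Their W values: -5, -7. Mean = -6.

-6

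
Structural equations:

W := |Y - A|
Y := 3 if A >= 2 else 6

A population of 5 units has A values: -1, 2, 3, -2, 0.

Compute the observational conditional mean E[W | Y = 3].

0.5

Conditioning on Y=3 selects the 2 unit(s) with A ∈ {2, 3}. Their W values: 1, 0. Mean = 0.5.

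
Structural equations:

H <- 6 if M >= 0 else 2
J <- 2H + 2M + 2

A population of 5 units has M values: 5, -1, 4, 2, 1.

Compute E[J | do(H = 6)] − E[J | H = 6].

-1.6

Every unit gets H=6 under the intervention. J values become 24, 12, 22, 18, 16; E[J|do(H=6)] = 18.4.
E[J|H=6] averages over only the 4 units with H=6 (M = 5, 4, 2, 1): J = 24, 22, 18, 16, mean 20.
Difference = 18.4 − 20 = -1.6.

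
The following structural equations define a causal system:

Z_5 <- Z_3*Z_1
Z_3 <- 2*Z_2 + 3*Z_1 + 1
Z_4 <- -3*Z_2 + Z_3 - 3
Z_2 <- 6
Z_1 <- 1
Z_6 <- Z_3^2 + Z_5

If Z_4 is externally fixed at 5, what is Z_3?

16

Under do(Z_4=5), the mechanism Z_4 <- -3*Z_2 + Z_3 - 3 is discarded; Z_4 is fixed at 5.
Since Z_3 is not a descendant of the intervened variable, it is unaffected.
Z_3 = 2*Z_2 + 3*Z_1 + 1  [with Z_2=6, Z_1=1]  = 16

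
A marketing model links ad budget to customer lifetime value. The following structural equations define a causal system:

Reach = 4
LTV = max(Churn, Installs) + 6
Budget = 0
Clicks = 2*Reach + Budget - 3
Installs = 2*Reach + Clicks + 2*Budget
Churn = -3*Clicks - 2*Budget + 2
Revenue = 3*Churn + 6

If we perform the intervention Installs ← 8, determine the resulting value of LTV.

14

The intervention breaks the incoming arrows to Installs: Installs = 2*Reach + Clicks + 2*Budget no longer applies, and Installs = 8.
Clicks = 2*Reach + Budget - 3  [with Reach=4, Budget=0]  = 5
Churn = -3*Clicks - 2*Budget + 2  [with Clicks=5, Budget=0]  = -13
LTV = max(Churn, Installs) + 6  [with Churn=-13, Installs=8]  = 14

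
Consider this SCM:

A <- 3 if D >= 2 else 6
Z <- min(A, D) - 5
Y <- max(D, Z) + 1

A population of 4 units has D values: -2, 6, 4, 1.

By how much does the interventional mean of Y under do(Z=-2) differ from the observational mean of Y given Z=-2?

Every unit gets Z=-2 under the intervention. Y values become -1, 7, 5, 2; E[Y|do(Z=-2)] = 3.25.
Observing Z=-2 restricts to units where Z's equation naturally yields -2: D ∈ {6, 4}. In that subpopulation Y = 7, 5, mean 6.
Difference = 3.25 − 6 = -2.75.

-2.75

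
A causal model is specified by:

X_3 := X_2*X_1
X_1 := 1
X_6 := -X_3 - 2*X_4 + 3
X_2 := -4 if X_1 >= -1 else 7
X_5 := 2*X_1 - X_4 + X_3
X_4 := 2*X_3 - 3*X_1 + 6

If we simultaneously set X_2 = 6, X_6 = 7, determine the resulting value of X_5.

Setting X_2 = 6, X_6 = 7 by intervention discards those variables' equations.
X_3 = X_2*X_1  [with X_2=6, X_1=1]  = 6
X_4 = 2*X_3 - 3*X_1 + 6  [with X_3=6, X_1=1]  = 15
X_5 = 2*X_1 - X_4 + X_3  [with X_1=1, X_4=15, X_3=6]  = -7

-7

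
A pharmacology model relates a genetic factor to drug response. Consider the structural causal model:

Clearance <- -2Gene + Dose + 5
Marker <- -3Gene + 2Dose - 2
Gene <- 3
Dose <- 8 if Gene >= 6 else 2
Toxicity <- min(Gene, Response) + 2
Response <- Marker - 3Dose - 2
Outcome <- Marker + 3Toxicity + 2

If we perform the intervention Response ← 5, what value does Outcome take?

10

The intervention breaks the incoming arrows to Response: Response <- Marker - 3Dose - 2 no longer applies, and Response = 5.
Dose = 8 if Gene >= 6 else 2  [with Gene=3]  = 2
Marker = -3Gene + 2Dose - 2  [with Gene=3, Dose=2]  = -7
Toxicity = min(Gene, Response) + 2  [with Gene=3, Response=5]  = 5
Outcome = Marker + 3Toxicity + 2  [with Marker=-7, Toxicity=5]  = 10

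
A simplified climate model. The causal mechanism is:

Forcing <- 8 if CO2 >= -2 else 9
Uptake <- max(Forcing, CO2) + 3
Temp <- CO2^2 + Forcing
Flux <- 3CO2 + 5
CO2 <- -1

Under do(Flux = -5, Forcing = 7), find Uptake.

10

The joint intervention fixes Flux = -5, Forcing = 7, removing each variable's own equation.
Uptake = max(Forcing, CO2) + 3  [with Forcing=7, CO2=-1]  = 10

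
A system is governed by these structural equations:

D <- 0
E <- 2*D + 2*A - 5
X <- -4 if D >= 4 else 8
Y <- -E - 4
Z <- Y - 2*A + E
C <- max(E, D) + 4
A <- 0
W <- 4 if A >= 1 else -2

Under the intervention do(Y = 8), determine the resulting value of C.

do(Y=8) replaces the equation Y <- -E - 4 with the constant Y = 8.
No directed path runs from Y to C, so C keeps its natural value.
E = 2*D + 2*A - 5  [with D=0, A=0]  = -5
C = max(E, D) + 4  [with E=-5, D=0]  = 4

4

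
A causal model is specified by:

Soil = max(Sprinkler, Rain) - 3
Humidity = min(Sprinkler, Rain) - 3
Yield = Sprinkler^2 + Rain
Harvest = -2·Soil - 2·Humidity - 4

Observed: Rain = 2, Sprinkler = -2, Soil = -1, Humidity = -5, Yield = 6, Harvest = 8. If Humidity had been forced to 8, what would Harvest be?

Under do(Humidity=8), the mechanism Humidity = min(Sprinkler, Rain) - 3 is discarded; Humidity is fixed at 8.
Soil = max(Sprinkler, Rain) - 3  [with Sprinkler=-2, Rain=2]  = -1
Harvest = -2·Soil - 2·Humidity - 4  [with Soil=-1, Humidity=8]  = -18

-18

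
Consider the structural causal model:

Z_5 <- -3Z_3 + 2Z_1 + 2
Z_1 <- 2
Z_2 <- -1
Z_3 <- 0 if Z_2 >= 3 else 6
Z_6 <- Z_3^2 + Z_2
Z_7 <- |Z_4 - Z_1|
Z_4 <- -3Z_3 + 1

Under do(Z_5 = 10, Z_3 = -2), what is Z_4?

Under do(Z_5 = 10, Z_3 = -2), each intervened variable's structural equation is replaced by its fixed value.
Z_4 = -3Z_3 + 1  [with Z_3=-2]  = 7

7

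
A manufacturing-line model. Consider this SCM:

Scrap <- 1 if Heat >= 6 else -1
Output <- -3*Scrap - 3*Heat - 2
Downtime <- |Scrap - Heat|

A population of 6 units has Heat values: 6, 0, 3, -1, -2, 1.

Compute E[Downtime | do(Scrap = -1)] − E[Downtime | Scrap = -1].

0.9

The intervention sets Scrap=-1 in all 6 units regardless of Heat. Recomputing Downtime per unit gives 7, 1, 4, 0, 1, 2; average 2.5.
Conditioning on Scrap=-1 selects the 5 unit(s) with Heat ∈ {0, 3, -1, -2, 1}. Their Downtime values: 1, 4, 0, 1, 2. Mean = 1.6.
Difference = 2.5 − 1.6 = 0.9.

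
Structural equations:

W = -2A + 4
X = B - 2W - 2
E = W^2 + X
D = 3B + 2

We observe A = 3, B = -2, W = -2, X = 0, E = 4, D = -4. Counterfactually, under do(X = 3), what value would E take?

7

Intervening sets X = 3 and removes its equation (X = B - 2W - 2).
W = -2A + 4  [with A=3]  = -2
E = W^2 + X  [with W=-2, X=3]  = 7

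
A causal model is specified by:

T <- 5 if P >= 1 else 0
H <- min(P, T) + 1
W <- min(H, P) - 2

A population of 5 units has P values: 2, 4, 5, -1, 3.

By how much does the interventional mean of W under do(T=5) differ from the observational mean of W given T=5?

-0.9

Under do(T=5), T's equation is replaced by T=5 for every unit. Per-unit W: 0, 2, 3, -3, 1. Mean = 0.6.
Conditioning on T=5 selects the 4 unit(s) with P ∈ {2, 4, 5, 3}. Their W values: 0, 2, 3, 1. Mean = 1.5.
Difference = 0.6 − 1.5 = -0.9.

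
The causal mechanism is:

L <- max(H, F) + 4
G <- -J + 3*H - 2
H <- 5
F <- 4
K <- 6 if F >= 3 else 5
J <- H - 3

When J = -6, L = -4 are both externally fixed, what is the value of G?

19

Setting J = -6, L = -4 by intervention discards those variables' equations.
G = -J + 3*H - 2  [with J=-6, H=5]  = 19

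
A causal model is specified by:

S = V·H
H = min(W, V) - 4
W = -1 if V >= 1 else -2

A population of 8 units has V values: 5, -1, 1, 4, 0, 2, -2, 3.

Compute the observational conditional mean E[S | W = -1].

Observing W=-1 restricts to units where W's equation naturally yields -1: V ∈ {5, 1, 4, 2, 3}. In that subpopulation S = -25, -5, -20, -10, -15, mean -15.

-15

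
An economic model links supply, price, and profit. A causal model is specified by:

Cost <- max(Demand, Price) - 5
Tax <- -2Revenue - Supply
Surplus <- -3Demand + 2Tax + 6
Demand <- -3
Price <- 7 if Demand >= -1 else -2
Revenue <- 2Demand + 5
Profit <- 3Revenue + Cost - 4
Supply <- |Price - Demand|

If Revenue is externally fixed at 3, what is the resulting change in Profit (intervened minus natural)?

Under do(Revenue=3), the mechanism Revenue <- 2Demand + 5 is discarded; Revenue is fixed at 3.
Price = 7 if Demand >= -1 else -2  [with Demand=-3]  = -2
Cost = max(Demand, Price) - 5  [with Demand=-3, Price=-2]  = -7
Profit = 3Revenue + Cost - 4  [with Revenue=3, Cost=-7]  = -2
Without intervention: Price = 7 if Demand >= -1 else -2  [with Demand=-3]  = -2; Cost = max(Demand, Price) - 5  [with Demand=-3, Price=-2]  = -7; Revenue = 2Demand + 5  [with Demand=-3]  = -1; Profit = 3Revenue + Cost - 4  [with Revenue=-1, Cost=-7]  = -14.
Change = -2 − (-14) = 12.

12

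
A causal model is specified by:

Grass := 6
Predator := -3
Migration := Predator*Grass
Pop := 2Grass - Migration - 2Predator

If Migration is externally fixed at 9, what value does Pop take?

The intervention breaks the incoming arrows to Migration: Migration := Predator*Grass no longer applies, and Migration = 9.
Pop = 2Grass - Migration - 2Predator  [with Grass=6, Migration=9, Predator=-3]  = 9

9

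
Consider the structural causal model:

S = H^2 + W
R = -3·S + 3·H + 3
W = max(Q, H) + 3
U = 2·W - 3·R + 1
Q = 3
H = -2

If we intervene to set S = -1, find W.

Under do(S=-1), the mechanism S = H^2 + W is discarded; S is fixed at -1.
Since W is not a descendant of the intervened variable, it is unaffected.
W = max(Q, H) + 3  [with Q=3, H=-2]  = 6

6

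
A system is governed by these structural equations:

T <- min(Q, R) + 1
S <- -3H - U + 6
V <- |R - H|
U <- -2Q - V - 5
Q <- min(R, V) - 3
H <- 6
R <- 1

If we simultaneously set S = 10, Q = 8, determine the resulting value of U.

-26

Under do(S = 10, Q = 8), each intervened variable's structural equation is replaced by its fixed value.
V = |R - H|  [with R=1, H=6]  = 5
U = -2Q - V - 5  [with Q=8, V=5]  = -26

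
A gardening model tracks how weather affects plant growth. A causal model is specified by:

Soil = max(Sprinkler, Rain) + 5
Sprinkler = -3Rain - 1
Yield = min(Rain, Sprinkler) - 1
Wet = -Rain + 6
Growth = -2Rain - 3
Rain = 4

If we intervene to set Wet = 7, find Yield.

-14

Under do(Wet=7), the mechanism Wet = -Rain + 6 is discarded; Wet is fixed at 7.
Since Yield is not a descendant of the intervened variable, it is unaffected.
Sprinkler = -3Rain - 1  [with Rain=4]  = -13
Yield = min(Rain, Sprinkler) - 1  [with Rain=4, Sprinkler=-13]  = -14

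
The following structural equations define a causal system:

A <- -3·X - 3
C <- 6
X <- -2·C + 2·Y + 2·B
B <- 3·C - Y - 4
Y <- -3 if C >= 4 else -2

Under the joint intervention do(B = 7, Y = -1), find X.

The joint intervention fixes B = 7, Y = -1, removing each variable's own equation.
X = -2·C + 2·Y + 2·B  [with C=6, Y=-1, B=7]  = 0

0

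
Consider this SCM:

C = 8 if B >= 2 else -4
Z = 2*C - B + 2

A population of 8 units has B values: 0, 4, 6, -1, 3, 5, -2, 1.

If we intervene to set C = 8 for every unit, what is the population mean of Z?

16

do(C=8) breaks C's dependence on B. With C=8 fixed, Z across the units is 18, 14, 12, 19, 15, 13, 20, 17, mean 16.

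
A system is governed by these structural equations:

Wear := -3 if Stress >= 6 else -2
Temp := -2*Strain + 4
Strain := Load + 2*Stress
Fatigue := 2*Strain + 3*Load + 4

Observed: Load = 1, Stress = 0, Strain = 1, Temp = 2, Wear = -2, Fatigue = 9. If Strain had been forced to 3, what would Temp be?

-2

The intervention breaks the incoming arrows to Strain: Strain := Load + 2*Stress no longer applies, and Strain = 3.
Temp = -2*Strain + 4  [with Strain=3]  = -2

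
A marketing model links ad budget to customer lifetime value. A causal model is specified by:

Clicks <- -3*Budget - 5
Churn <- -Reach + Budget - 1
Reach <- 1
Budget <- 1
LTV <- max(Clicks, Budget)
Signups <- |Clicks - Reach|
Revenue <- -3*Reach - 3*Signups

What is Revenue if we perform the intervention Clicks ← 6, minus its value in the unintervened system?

12

The intervention breaks the incoming arrows to Clicks: Clicks <- -3*Budget - 5 no longer applies, and Clicks = 6.
Signups = |Clicks - Reach|  [with Clicks=6, Reach=1]  = 5
Revenue = -3*Reach - 3*Signups  [with Reach=1, Signups=5]  = -18
Without intervention: Clicks = -3*Budget - 5  [with Budget=1]  = -8; Signups = |Clicks - Reach|  [with Clicks=-8, Reach=1]  = 9; Revenue = -3*Reach - 3*Signups  [with Reach=1, Signups=9]  = -30.
Change = -18 − (-30) = 12.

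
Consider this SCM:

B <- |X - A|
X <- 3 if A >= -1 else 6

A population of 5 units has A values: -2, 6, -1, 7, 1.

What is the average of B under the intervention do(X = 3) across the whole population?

The intervention sets X=3 in all 5 units regardless of A. Recomputing B per unit gives 5, 3, 4, 4, 2; average 3.6.

3.6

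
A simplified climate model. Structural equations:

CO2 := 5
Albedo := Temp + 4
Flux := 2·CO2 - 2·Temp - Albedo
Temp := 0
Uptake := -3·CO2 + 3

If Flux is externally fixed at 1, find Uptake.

Intervening sets Flux = 1 and removes its equation (Flux := 2·CO2 - 2·Temp - Albedo).
No directed path runs from Flux to Uptake, so Uptake keeps its natural value.
Uptake = -3·CO2 + 3  [with CO2=5]  = -12

-12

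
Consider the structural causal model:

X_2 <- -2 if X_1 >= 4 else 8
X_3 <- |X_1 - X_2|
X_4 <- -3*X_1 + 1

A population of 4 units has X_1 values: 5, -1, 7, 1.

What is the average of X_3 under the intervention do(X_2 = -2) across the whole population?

5

do(X_2=-2) breaks X_2's dependence on X_1. With X_2=-2 fixed, X_3 across the units is 7, 1, 9, 3, mean 5.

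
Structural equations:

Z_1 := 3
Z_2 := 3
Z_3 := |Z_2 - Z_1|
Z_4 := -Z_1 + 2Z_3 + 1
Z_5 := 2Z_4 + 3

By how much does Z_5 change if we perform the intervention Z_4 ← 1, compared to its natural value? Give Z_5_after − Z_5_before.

6

Intervening sets Z_4 = 1 and removes its equation (Z_4 := -Z_1 + 2Z_3 + 1).
Z_5 = 2Z_4 + 3  [with Z_4=1]  = 5
Without intervention: Z_3 = |Z_2 - Z_1|  [with Z_2=3, Z_1=3]  = 0; Z_4 = -Z_1 + 2Z_3 + 1  [with Z_1=3, Z_3=0]  = -2; Z_5 = 2Z_4 + 3  [with Z_4=-2]  = -1.
Change = 5 − (-1) = 6.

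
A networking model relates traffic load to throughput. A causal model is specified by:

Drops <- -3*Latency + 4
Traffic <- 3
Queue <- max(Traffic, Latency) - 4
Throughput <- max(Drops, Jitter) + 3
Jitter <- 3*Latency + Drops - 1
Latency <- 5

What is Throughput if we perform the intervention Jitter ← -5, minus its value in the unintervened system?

-8

The intervention breaks the incoming arrows to Jitter: Jitter <- 3*Latency + Drops - 1 no longer applies, and Jitter = -5.
Drops = -3*Latency + 4  [with Latency=5]  = -11
Throughput = max(Drops, Jitter) + 3  [with Drops=-11, Jitter=-5]  = -2
Without intervention: Drops = -3*Latency + 4  [with Latency=5]  = -11; Jitter = 3*Latency + Drops - 1  [with Latency=5, Drops=-11]  = 3; Throughput = max(Drops, Jitter) + 3  [with Drops=-11, Jitter=3]  = 6.
Change = -2 − 6 = -8.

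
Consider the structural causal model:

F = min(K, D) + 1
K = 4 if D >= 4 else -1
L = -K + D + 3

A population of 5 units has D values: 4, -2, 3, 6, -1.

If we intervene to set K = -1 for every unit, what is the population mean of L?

6

do(K=-1) breaks K's dependence on D. With K=-1 fixed, L across the units is 8, 2, 7, 10, 3, mean 6.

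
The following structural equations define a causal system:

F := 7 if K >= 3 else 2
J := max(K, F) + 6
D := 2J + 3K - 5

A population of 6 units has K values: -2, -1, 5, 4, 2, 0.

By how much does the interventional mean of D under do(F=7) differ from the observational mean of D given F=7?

-9.5

do(F=7) breaks F's dependence on K. With F=7 fixed, D across the units is 15, 18, 36, 33, 27, 21, mean 25.
Conditioning on F=7 selects the 2 unit(s) with K ∈ {5, 4}. Their D values: 36, 33. Mean = 34.5.
Difference = 25 − 34.5 = -9.5.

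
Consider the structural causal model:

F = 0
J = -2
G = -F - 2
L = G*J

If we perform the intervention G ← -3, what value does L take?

The intervention breaks the incoming arrows to G: G = -F - 2 no longer applies, and G = -3.
L = G*J  [with G=-3, J=-2]  = 6

6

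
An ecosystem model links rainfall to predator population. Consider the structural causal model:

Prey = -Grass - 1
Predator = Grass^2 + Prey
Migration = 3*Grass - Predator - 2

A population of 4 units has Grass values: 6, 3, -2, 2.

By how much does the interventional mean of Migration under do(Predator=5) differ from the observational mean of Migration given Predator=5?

do(Predator=5) breaks Predator's dependence on Grass. With Predator=5 fixed, Migration across the units is 11, 2, -13, -1, mean -0.25.
Conditioning on Predator=5 selects the 2 unit(s) with Grass ∈ {3, -2}. Their Migration values: 2, -13. Mean = -5.5.
Difference = -0.25 − (-5.5) = 5.25.

5.25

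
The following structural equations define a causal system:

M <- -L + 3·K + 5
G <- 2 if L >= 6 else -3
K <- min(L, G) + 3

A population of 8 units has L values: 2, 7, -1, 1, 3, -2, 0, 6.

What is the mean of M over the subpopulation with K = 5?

13.5

E[M|K=5] averages over only the 2 units with K=5 (L = 7, 6): M = 13, 14, mean 13.5.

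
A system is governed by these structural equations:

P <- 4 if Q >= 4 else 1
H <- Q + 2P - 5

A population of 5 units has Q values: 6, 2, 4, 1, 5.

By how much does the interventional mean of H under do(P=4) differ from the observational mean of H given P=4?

Every unit gets P=4 under the intervention. H values become 9, 5, 7, 4, 8; E[H|do(P=4)] = 6.6.
Observing P=4 restricts to units where P's equation naturally yields 4: Q ∈ {6, 4, 5}. In that subpopulation H = 9, 7, 8, mean 8.
Difference = 6.6 − 8 = -1.4.

-1.4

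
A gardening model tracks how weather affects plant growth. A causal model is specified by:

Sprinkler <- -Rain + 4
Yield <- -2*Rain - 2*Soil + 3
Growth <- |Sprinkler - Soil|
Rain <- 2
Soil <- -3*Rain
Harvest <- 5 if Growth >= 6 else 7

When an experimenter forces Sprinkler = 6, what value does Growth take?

12

Under do(Sprinkler=6), the mechanism Sprinkler <- -Rain + 4 is discarded; Sprinkler is fixed at 6.
Soil = -3*Rain  [with Rain=2]  = -6
Growth = |Sprinkler - Soil|  [with Sprinkler=6, Soil=-6]  = 12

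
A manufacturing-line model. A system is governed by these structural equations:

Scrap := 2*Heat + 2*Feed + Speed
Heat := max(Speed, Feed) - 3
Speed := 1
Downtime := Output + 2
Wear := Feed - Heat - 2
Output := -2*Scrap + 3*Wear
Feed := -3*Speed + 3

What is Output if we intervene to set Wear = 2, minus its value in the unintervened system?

Under do(Wear=2), the mechanism Wear := Feed - Heat - 2 is discarded; Wear is fixed at 2.
Feed = -3*Speed + 3  [with Speed=1]  = 0
Heat = max(Speed, Feed) - 3  [with Speed=1, Feed=0]  = -2
Scrap = 2*Heat + 2*Feed + Speed  [with Heat=-2, Feed=0, Speed=1]  = -3
Output = -2*Scrap + 3*Wear  [with Scrap=-3, Wear=2]  = 12
Without intervention: Feed = -3*Speed + 3  [with Speed=1]  = 0; Heat = max(Speed, Feed) - 3  [with Speed=1, Feed=0]  = -2; Wear = Feed - Heat - 2  [with Feed=0, Heat=-2]  = 0; Scrap = 2*Heat + 2*Feed + Speed  [with Heat=-2, Feed=0, Speed=1]  = -3; Output = -2*Scrap + 3*Wear  [with Scrap=-3, Wear=0]  = 6.
Change = 12 − 6 = 6.

6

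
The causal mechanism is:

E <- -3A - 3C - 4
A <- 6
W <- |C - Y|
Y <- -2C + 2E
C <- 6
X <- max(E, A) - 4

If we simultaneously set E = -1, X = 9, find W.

20

The joint intervention fixes E = -1, X = 9, removing each variable's own equation.
Y = -2C + 2E  [with C=6, E=-1]  = -14
W = |C - Y|  [with C=6, Y=-14]  = 20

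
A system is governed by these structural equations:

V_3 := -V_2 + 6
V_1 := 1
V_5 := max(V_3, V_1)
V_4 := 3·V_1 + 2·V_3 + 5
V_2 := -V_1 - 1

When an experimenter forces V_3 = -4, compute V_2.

Under do(V_3=-4), the mechanism V_3 := -V_2 + 6 is discarded; V_3 is fixed at -4.
Since V_2 is not a descendant of the intervened variable, it is unaffected.
V_2 = -V_1 - 1  [with V_1=1]  = -2

-2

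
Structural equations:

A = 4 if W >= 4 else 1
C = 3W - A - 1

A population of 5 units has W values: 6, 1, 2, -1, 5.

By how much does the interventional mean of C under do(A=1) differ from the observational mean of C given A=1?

Under do(A=1), A's equation is replaced by A=1 for every unit. Per-unit C: 16, 1, 4, -5, 13. Mean = 5.8.
E[C|A=1] averages over only the 3 units with A=1 (W = 1, 2, -1): C = 1, 4, -5, mean 0.
Difference = 5.8 − 0 = 5.8.

5.8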